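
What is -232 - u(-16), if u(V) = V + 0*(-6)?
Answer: -216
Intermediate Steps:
u(V) = V (u(V) = V + 0 = V)
-232 - u(-16) = -232 - 1*(-16) = -232 + 16 = -216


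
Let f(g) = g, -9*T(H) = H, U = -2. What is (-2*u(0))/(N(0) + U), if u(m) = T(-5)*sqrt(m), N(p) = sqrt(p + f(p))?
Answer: 0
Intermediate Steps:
T(H) = -H/9
N(p) = sqrt(2)*sqrt(p) (N(p) = sqrt(p + p) = sqrt(2*p) = sqrt(2)*sqrt(p))
u(m) = 5*sqrt(m)/9 (u(m) = (-1/9*(-5))*sqrt(m) = 5*sqrt(m)/9)
(-2*u(0))/(N(0) + U) = (-10*sqrt(0)/9)/(sqrt(2)*sqrt(0) - 2) = (-10*0/9)/(sqrt(2)*0 - 2) = (-2*0)/(0 - 2) = 0/(-2) = 0*(-1/2) = 0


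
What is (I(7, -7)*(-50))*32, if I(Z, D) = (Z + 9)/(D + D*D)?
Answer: -12800/21 ≈ -609.52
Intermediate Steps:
I(Z, D) = (9 + Z)/(D + D**2)
(I(7, -7)*(-50))*32 = (((9 + 7)/((-7)*(1 - 7)))*(-50))*32 = (-1/7*16/(-6)*(-50))*32 = (-1/7*(-1/6)*16*(-50))*32 = ((8/21)*(-50))*32 = -400/21*32 = -12800/21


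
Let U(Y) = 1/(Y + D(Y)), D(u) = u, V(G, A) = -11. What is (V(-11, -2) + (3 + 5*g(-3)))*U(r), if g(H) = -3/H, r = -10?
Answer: 3/20 ≈ 0.15000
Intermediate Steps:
U(Y) = 1/(2*Y) (U(Y) = 1/(Y + Y) = 1/(2*Y))
(V(-11, -2) + (3 + 5*g(-3)))*U(r) = (-11 + (3 + 5*(-3/(-3))))*((½)/(-10)) = (-11 + (3 + 5*(-3*(-⅓))))*((½)*(-⅒)) = (-11 + (3 + 5*1))*(-1/20) = (-11 + (3 + 5))*(-1/20) = (-11 + 8)*(-1/20) = -3*(-1/20) = 3/20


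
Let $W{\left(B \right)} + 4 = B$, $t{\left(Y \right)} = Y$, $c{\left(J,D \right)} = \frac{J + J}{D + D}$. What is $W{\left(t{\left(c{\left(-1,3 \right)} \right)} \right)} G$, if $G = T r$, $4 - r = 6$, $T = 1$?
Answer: $\frac{26}{3} \approx 8.6667$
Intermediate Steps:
$c{\left(J,D \right)} = \frac{J}{D}$ ($c{\left(J,D \right)} = \frac{2 J}{2 D} = 2 J \frac{1}{2 D} = \frac{J}{D}$)
$r = -2$ ($r = 4 - 6 = -2$)
$W{\left(B \right)} = -4 + B$
$G = -2$ ($G = 1 \left(-2\right) = -2$)
$W{\left(t{\left(c{\left(-1,3 \right)} \right)} \right)} G = \left(-4 - \frac{1}{3}\right) \left(-2\right) = \left(- \frac{13}{3}\right) \left(-2\right) = \frac{26}{3}$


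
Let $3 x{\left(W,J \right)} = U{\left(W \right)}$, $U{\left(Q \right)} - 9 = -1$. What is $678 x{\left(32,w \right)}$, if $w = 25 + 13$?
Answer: $1808$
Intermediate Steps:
$w = 38$
$U{\left(Q \right)} = 8$ ($U{\left(Q \right)} = 9 - 1 = 8$)
$x{\left(W,J \right)} = \frac{8}{3}$ ($x{\left(W,J \right)} = \frac{1}{3} \cdot 8 = \frac{8}{3}$)
$678 x{\left(32,w \right)} = 678 \cdot \frac{8}{3} = 1808$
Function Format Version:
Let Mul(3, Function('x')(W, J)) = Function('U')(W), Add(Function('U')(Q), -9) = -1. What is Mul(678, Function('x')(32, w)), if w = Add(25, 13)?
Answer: 1808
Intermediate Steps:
w = 38
Function('U')(Q) = 8 (Function('U')(Q) = Add(9, -1) = 8)
Function('x')(W, J) = Rational(8, 3) (Function('x')(W, J) = Mul(Rational(1, 3), 8) = Rational(8, 3))
Mul(678, Function('x')(32, w)) = Mul(678, Rational(8, 3)) = 1808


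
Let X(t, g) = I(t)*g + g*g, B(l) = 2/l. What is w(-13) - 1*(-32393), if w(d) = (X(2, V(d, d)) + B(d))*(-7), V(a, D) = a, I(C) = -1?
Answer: 404561/13 ≈ 31120.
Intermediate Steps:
X(t, g) = g**2 - g (X(t, g) = -g + g*g = -g + g**2 = g**2 - g)
w(d) = -14/d - 7*d*(-1 + d) (w(d) = (d*(-1 + d) + 2/d)*(-7) = (2/d + d*(-1 + d))*(-7) = -14/d - 7*d*(-1 + d))
w(-13) - 1*(-32393) = 7*(-2 + (-13)**2*(1 - 1*(-13)))/(-13) - 1*(-32393) = 7*(-1/13)*(-2 + 169*(1 + 13)) + 32393 = 7*(-1/13)*(-2 + 169*14) + 32393 = 7*(-1/13)*(-2 + 2366) + 32393 = 7*(-1/13)*2364 + 32393 = -16548/13 + 32393 = 404561/13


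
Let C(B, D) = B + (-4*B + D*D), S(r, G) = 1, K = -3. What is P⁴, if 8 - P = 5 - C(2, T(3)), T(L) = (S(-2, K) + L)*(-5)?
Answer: 24840596881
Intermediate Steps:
T(L) = -5 - 5*L (T(L) = (1 + L)*(-5) = -5 - 5*L)
C(B, D) = D² - 3*B (C(B, D) = B + (-4*B + D²) = B + (D² - 4*B) = D² - 3*B)
P = 397 (P = 8 - (5 - ((-5 - 5*3)² - 3*2)) = 8 - (5 - ((-5 - 15)² - 6)) = 8 - (5 - ((-20)² - 6)) = 8 - (5 - (400 - 6)) = 8 - (5 - 1*394) = 8 - (5 - 394) = 8 - 1*(-389) = 8 + 389 = 397)
P⁴ = 397⁴ = 24840596881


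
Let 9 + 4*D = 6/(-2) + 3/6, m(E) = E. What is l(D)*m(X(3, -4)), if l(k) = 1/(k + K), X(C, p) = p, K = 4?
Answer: -32/9 ≈ -3.5556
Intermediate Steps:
D = -23/8 (D = -9/4 + (6/(-2) + 3/6)/4 = -9/4 + (6*(-½) + 3*(⅙))/4 = -9/4 + (-3 + ½)/4 = -9/4 + (¼)*(-5/2) = -9/4 - 5/8 = -23/8 ≈ -2.8750)
l(k) = 1/(4 + k) (l(k) = 1/(k + 4) = 1/(4 + k))
l(D)*m(X(3, -4)) = -4/(4 - 23/8) = -4/(9/8) = (8/9)*(-4) = -32/9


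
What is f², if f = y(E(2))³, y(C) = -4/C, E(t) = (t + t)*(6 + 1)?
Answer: 1/117649 ≈ 8.4999e-6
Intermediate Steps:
E(t) = 14*t (E(t) = (2*t)*7 = 14*t)
f = -1/343 (f = (-4/(14*2))³ = (-4/28)³ = (-4*1/28)³ = (-⅐)³ = -1/343 ≈ -0.0029155)
f² = (-1/343)² = 1/117649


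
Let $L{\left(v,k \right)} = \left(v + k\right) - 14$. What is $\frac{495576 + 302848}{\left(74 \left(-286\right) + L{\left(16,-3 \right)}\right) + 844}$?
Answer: $- \frac{798424}{20321} \approx -39.291$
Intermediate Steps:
$L{\left(v,k \right)} = -14 + k + v$ ($L{\left(v,k \right)} = \left(k + v\right) - 14 = -14 + k + v$)
$\frac{495576 + 302848}{\left(74 \left(-286\right) + L{\left(16,-3 \right)}\right) + 844} = \frac{495576 + 302848}{\left(74 \left(-286\right) - 1\right) + 844} = \frac{798424}{\left(-21164 - 1\right) + 844} = \frac{798424}{-21165 + 844} = \frac{798424}{-20321} = 798424 \left(- \frac{1}{20321}\right) = - \frac{798424}{20321}$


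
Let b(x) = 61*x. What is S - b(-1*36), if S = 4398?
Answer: 6594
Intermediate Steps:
S - b(-1*36) = 4398 - 61*(-1*36) = 4398 - 61*(-36) = 4398 - 1*(-2196) = 4398 + 2196 = 6594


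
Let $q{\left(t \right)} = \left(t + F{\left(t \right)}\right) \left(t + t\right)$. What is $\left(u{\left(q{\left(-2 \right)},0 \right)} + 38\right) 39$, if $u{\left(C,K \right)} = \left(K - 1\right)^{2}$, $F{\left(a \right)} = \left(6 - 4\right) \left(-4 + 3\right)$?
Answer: $1521$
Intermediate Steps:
$F{\left(a \right)} = -2$ ($F{\left(a \right)} = 2 \left(-1\right) = -2$)
$q{\left(t \right)} = 2 t \left(-2 + t\right)$ ($q{\left(t \right)} = \left(t - 2\right) \left(t + t\right) = \left(-2 + t\right) 2 t = 2 t \left(-2 + t\right)$)
$u{\left(C,K \right)} = \left(-1 + K\right)^{2}$
$\left(u{\left(q{\left(-2 \right)},0 \right)} + 38\right) 39 = \left(\left(-1 + 0\right)^{2} + 38\right) 39 = \left(\left(-1\right)^{2} + 38\right) 39 = \left(1 + 38\right) 39 = 39 \cdot 39 = 1521$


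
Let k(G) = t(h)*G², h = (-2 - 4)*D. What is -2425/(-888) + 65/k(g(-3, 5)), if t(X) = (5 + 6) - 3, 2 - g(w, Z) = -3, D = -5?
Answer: 1696/555 ≈ 3.0559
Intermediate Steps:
g(w, Z) = 5 (g(w, Z) = 2 - 1*(-3) = 2 + 3 = 5)
h = 30 (h = (-2 - 4)*(-5) = -6*(-5) = 30)
t(X) = 8 (t(X) = 11 - 3 = 8)
k(G) = 8*G²
-2425/(-888) + 65/k(g(-3, 5)) = -2425/(-888) + 65/((8*5²)) = -2425*(-1/888) + 65/((8*25)) = 2425/888 + 65/200 = 2425/888 + 65*(1/200) = 2425/888 + 13/40 = 1696/555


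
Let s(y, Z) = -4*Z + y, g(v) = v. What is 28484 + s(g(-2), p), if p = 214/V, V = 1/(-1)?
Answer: 29338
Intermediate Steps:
V = -1
p = -214 (p = 214/(-1) = 214*(-1) = -214)
s(y, Z) = y - 4*Z
28484 + s(g(-2), p) = 28484 + (-2 - 4*(-214)) = 28484 + (-2 + 856) = 28484 + 854 = 29338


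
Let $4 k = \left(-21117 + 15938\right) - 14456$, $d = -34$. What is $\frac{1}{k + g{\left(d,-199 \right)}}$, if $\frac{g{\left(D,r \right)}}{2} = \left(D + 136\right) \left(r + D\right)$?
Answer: $- \frac{4}{209763} \approx -1.9069 \cdot 10^{-5}$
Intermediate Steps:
$g{\left(D,r \right)} = 2 \left(136 + D\right) \left(D + r\right)$ ($g{\left(D,r \right)} = 2 \left(D + 136\right) \left(r + D\right) = 2 \left(136 + D\right) \left(D + r\right)$)
$k = - \frac{19635}{4}$ ($k = \frac{\left(-21117 + 15938\right) - 14456}{4} = \frac{-5179 - 14456}{4} = \frac{1}{4} \left(-19635\right) = - \frac{19635}{4} \approx -4908.8$)
$\frac{1}{k + g{\left(d,-199 \right)}} = \frac{1}{- \frac{19635}{4} + \left(2 \left(-34\right)^{2} + 272 \left(-34\right) + 272 \left(-199\right) + 2 \left(-34\right) \left(-199\right)\right)} = \frac{1}{- \frac{19635}{4} + \left(2 \cdot 1156 - 9248 - 54128 + 13532\right)} = \frac{1}{- \frac{19635}{4} + \left(2312 - 9248 - 54128 + 13532\right)} = \frac{1}{- \frac{19635}{4} - 47532} = \frac{1}{- \frac{209763}{4}} = - \frac{4}{209763}$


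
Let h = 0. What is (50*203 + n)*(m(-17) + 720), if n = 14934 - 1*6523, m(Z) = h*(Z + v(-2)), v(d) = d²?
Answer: 13363920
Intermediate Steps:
m(Z) = 0 (m(Z) = 0*(Z + (-2)²) = 0*(Z + 4) = 0*(4 + Z) = 0)
n = 8411 (n = 14934 - 6523 = 8411)
(50*203 + n)*(m(-17) + 720) = (50*203 + 8411)*(0 + 720) = (10150 + 8411)*720 = 18561*720 = 13363920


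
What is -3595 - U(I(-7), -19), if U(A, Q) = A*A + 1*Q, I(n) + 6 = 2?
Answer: -3592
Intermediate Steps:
I(n) = -4 (I(n) = -6 + 2 = -4)
U(A, Q) = Q + A² (U(A, Q) = A² + Q = Q + A²)
-3595 - U(I(-7), -19) = -3595 - (-19 + (-4)²) = -3595 - (-19 + 16) = -3595 - 1*(-3) = -3595 + 3 = -3592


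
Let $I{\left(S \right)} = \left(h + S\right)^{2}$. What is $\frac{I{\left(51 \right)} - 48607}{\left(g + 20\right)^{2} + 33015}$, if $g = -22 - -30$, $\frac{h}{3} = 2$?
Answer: $- \frac{45358}{33799} \approx -1.342$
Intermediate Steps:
$h = 6$ ($h = 3 \cdot 2 = 6$)
$I{\left(S \right)} = \left(6 + S\right)^{2}$
$g = 8$ ($g = -22 + 30 = 8$)
$\frac{I{\left(51 \right)} - 48607}{\left(g + 20\right)^{2} + 33015} = \frac{\left(6 + 51\right)^{2} - 48607}{\left(8 + 20\right)^{2} + 33015} = \frac{57^{2} - 48607}{28^{2} + 33015} = \frac{3249 - 48607}{784 + 33015} = - \frac{45358}{33799}$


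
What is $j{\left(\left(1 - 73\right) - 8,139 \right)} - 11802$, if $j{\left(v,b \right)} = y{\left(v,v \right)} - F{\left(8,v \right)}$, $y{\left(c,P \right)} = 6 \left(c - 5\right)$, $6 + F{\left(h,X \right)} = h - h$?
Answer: $-12306$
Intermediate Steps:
$F{\left(h,X \right)} = -6$ ($F{\left(h,X \right)} = -6 + \left(h - h\right) = -6 + 0 = -6$)
$y{\left(c,P \right)} = -30 + 6 c$ ($y{\left(c,P \right)} = 6 \left(-5 + c\right) = -30 + 6 c$)
$j{\left(v,b \right)} = -24 + 6 v$ ($j{\left(v,b \right)} = \left(-30 + 6 v\right) - -6 = \left(-30 + 6 v\right) + 6 = -24 + 6 v$)
$j{\left(\left(1 - 73\right) - 8,139 \right)} - 11802 = \left(-24 + 6 \left(\left(1 - 73\right) - 8\right)\right) - 11802 = \left(-24 + 6 \left(-72 - 8\right)\right) - 11802 = \left(-24 + 6 \left(-80\right)\right) - 11802 = \left(-24 - 480\right) - 11802 = -504 - 11802 = -12306$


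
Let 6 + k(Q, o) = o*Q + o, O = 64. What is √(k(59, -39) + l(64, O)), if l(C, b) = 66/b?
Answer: I*√150078/8 ≈ 48.425*I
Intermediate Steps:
k(Q, o) = -6 + o + Q*o (k(Q, o) = -6 + (o*Q + o) = -6 + (Q*o + o) = -6 + (o + Q*o) = -6 + o + Q*o)
√(k(59, -39) + l(64, O)) = √((-6 - 39 + 59*(-39)) + 66/64) = √((-6 - 39 - 2301) + 66*(1/64)) = √(-2346 + 33/32) = √(-75039/32) = I*√150078/8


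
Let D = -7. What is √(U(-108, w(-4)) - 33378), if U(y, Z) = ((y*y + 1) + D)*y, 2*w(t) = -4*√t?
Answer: I*√1292442 ≈ 1136.9*I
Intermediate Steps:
w(t) = -2*√t (w(t) = (-4*√t)/2 = -2*√t)
U(y, Z) = y*(-6 + y²) (U(y, Z) = ((y*y + 1) - 7)*y = ((y² + 1) - 7)*y = ((1 + y²) - 7)*y = (-6 + y²)*y = y*(-6 + y²))
√(U(-108, w(-4)) - 33378) = √(-108*(-6 + (-108)²) - 33378) = √(-108*(-6 + 11664) - 33378) = √(-108*11658 - 33378) = √(-1259064 - 33378) = √(-1292442) = I*√1292442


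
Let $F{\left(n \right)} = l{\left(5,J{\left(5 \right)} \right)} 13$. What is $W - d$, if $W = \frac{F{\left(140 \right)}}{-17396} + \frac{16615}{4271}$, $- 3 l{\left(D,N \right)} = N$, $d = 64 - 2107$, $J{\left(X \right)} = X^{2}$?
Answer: $\frac{456242870459}{222894948} \approx 2046.9$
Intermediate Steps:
$d = -2043$ ($d = 64 - 2107 = -2043$)
$l{\left(D,N \right)} = - \frac{N}{3}$
$F{\left(n \right)} = - \frac{325}{3}$ ($F{\left(n \right)} = - \frac{5^{2}}{3} \cdot 13 = \left(- \frac{1}{3}\right) 25 \cdot 13 = \left(- \frac{25}{3}\right) 13 = - \frac{325}{3}$)
$W = \frac{868491695}{222894948}$ ($W = - \frac{325}{3 \left(-17396\right)} + \frac{16615}{4271} = \left(- \frac{325}{3}\right) \left(- \frac{1}{17396}\right) + 16615 \cdot \frac{1}{4271} = \frac{325}{52188} + \frac{16615}{4271} = \frac{868491695}{222894948} \approx 3.8964$)
$W - d = \frac{868491695}{222894948} - -2043 = \frac{868491695}{222894948} + 2043 = \frac{456242870459}{222894948}$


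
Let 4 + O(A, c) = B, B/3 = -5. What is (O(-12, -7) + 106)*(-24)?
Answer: -2088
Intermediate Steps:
B = -15 (B = 3*(-5) = -15)
O(A, c) = -19 (O(A, c) = -4 - 15 = -19)
(O(-12, -7) + 106)*(-24) = (-19 + 106)*(-24) = 87*(-24) = -2088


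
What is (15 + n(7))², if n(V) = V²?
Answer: 4096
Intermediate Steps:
(15 + n(7))² = (15 + 7²)² = (15 + 49)² = 64² = 4096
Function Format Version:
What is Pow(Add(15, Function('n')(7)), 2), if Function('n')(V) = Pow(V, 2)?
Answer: 4096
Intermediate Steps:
Pow(Add(15, Function('n')(7)), 2) = Pow(Add(15, Pow(7, 2)), 2) = Pow(Add(15, 49), 2) = Pow(64, 2) = 4096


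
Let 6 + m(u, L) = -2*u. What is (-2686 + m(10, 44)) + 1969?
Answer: -743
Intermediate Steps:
m(u, L) = -6 - 2*u
(-2686 + m(10, 44)) + 1969 = (-2686 + (-6 - 2*10)) + 1969 = (-2686 + (-6 - 20)) + 1969 = (-2686 - 26) + 1969 = -2712 + 1969 = -743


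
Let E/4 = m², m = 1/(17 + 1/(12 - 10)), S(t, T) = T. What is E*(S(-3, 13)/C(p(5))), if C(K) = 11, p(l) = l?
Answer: 208/13475 ≈ 0.015436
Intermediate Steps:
m = 2/35 (m = 1/(17 + 1/2) = 1/(17 + ½) = 1/(35/2) = 2/35 ≈ 0.057143)
E = 16/1225 (E = 4*(2/35)² = 4*(4/1225) = 16/1225 ≈ 0.013061)
E*(S(-3, 13)/C(p(5))) = 16*(13/11)/1225 = 16*(13*(1/11))/1225 = (16/1225)*(13/11) = 208/13475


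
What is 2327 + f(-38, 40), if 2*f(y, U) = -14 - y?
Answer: 2339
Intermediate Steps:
f(y, U) = -7 - y/2 (f(y, U) = (-14 - y)/2 = -7 - y/2)
2327 + f(-38, 40) = 2327 + (-7 - ½*(-38)) = 2327 + (-7 + 19) = 2327 + 12 = 2339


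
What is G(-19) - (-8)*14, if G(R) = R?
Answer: 93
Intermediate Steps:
G(-19) - (-8)*14 = -19 - (-8)*14 = -19 - 1*(-112) = -19 + 112 = 93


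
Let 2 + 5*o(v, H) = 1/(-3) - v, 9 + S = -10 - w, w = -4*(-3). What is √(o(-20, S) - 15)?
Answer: 2*I*√645/15 ≈ 3.3862*I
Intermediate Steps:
w = 12
S = -31 (S = -9 + (-10 - 1*12) = -9 + (-10 - 12) = -9 - 22 = -31)
o(v, H) = -7/15 - v/5 (o(v, H) = -⅖ + (1/(-3) - v)/5 = -⅖ + (-⅓ - v)/5 = -⅖ + (-1/15 - v/5) = -7/15 - v/5)
√(o(-20, S) - 15) = √((-7/15 - ⅕*(-20)) - 15) = √((-7/15 + 4) - 15) = √(53/15 - 15) = √(-172/15) = 2*I*√645/15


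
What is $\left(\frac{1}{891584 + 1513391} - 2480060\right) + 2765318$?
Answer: $\frac{686038358551}{2404975} \approx 2.8526 \cdot 10^{5}$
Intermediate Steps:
$\left(\frac{1}{891584 + 1513391} - 2480060\right) + 2765318 = \left(\frac{1}{2404975} - 2480060\right) + 2765318 = - \frac{5964482298499}{2404975} + 2765318 = \frac{686038358551}{2404975}$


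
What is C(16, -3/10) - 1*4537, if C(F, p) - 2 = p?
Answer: -45353/10 ≈ -4535.3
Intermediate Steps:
C(F, p) = 2 + p
C(16, -3/10) - 1*4537 = (2 - 3/10) - 1*4537 = (2 - 3*⅒) - 4537 = (2 - 3/10) - 4537 = 17/10 - 4537 = -45353/10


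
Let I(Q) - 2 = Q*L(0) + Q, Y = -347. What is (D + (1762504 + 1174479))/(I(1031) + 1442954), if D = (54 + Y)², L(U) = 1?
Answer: 1511416/722509 ≈ 2.0919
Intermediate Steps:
D = 85849 (D = (54 - 347)² = (-293)² = 85849)
I(Q) = 2 + 2*Q (I(Q) = 2 + (Q*1 + Q) = 2 + (Q + Q) = 2 + 2*Q)
(D + (1762504 + 1174479))/(I(1031) + 1442954) = (85849 + (1762504 + 1174479))/((2 + 2*1031) + 1442954) = (85849 + 2936983)/((2 + 2062) + 1442954) = 3022832/(2064 + 1442954) = 3022832/1445018 = 3022832*(1/1445018) = 1511416/722509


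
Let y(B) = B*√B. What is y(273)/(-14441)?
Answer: -39*√273/2063 ≈ -0.31235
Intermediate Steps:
y(B) = B^(3/2)
y(273)/(-14441) = 273^(3/2)/(-14441) = (273*√273)*(-1/14441) = -39*√273/2063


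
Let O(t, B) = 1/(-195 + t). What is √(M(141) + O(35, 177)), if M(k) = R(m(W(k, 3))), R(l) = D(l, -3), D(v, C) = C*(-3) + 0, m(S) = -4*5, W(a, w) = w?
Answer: √14390/40 ≈ 2.9990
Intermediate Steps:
m(S) = -20
D(v, C) = -3*C (D(v, C) = -3*C + 0 = -3*C)
R(l) = 9 (R(l) = -3*(-3) = 9)
M(k) = 9
√(M(141) + O(35, 177)) = √(9 + 1/(-195 + 35)) = √(9 + 1/(-160)) = √(9 - 1/160) = √(1439/160) = √14390/40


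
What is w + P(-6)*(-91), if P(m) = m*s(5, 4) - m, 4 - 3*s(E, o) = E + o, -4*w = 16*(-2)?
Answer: -1448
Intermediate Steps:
w = 8 (w = -4*(-2) = -1/4*(-32) = 8)
s(E, o) = 4/3 - E/3 - o/3 (s(E, o) = 4/3 - (E + o)/3 = 4/3 + (-E/3 - o/3) = 4/3 - E/3 - o/3)
P(m) = -8*m/3 (P(m) = m*(4/3 - 1/3*5 - 1/3*4) - m = m*(4/3 - 5/3 - 4/3) - m = m*(-5/3) - m = -5*m/3 - m = -8*m/3)
w + P(-6)*(-91) = 8 - 8/3*(-6)*(-91) = 8 + 16*(-91) = 8 - 1456 = -1448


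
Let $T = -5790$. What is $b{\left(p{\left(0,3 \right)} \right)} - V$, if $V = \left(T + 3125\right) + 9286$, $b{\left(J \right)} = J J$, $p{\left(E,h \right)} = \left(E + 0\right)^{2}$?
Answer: $-6621$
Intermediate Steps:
$p{\left(E,h \right)} = E^{2}$
$b{\left(J \right)} = J^{2}$
$V = 6621$ ($V = \left(-5790 + 3125\right) + 9286 = -2665 + 9286 = 6621$)
$b{\left(p{\left(0,3 \right)} \right)} - V = \left(0^{2}\right)^{2} - 6621 = 0^{2} - 6621 = 0 - 6621 = -6621$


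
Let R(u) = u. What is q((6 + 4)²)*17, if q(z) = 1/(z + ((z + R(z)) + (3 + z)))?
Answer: 17/403 ≈ 0.042184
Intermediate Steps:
q(z) = 1/(3 + 4*z) (q(z) = 1/(z + ((z + z) + (3 + z))) = 1/(z + (2*z + (3 + z))) = 1/(z + (3 + 3*z)) = 1/(3 + 4*z))
q((6 + 4)²)*17 = 17/(3 + 4*(6 + 4)²) = 17/(3 + 4*10²) = 17/(3 + 4*100) = 17/(3 + 400) = 17/403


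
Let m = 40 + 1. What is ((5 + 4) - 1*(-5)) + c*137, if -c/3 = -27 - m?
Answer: 27962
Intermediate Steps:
m = 41
c = 204 (c = -3*(-27 - 1*41) = -3*(-27 - 41) = -3*(-68) = 204)
((5 + 4) - 1*(-5)) + c*137 = ((5 + 4) - 1*(-5)) + 204*137 = (9 + 5) + 27948 = 14 + 27948 = 27962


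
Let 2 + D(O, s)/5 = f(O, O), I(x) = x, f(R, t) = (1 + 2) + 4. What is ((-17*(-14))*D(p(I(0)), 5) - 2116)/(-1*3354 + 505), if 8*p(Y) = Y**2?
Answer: -3834/2849 ≈ -1.3457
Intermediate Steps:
f(R, t) = 7 (f(R, t) = 3 + 4 = 7)
p(Y) = Y**2/8
D(O, s) = 25 (D(O, s) = -10 + 5*7 = -10 + 35 = 25)
((-17*(-14))*D(p(I(0)), 5) - 2116)/(-1*3354 + 505) = (-17*(-14)*25 - 2116)/(-1*3354 + 505) = (238*25 - 2116)/(-3354 + 505) = (5950 - 2116)/(-2849) = 3834*(-1/2849) = -3834/2849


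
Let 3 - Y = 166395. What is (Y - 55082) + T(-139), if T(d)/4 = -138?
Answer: -222026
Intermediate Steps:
Y = -166392 (Y = 3 - 1*166395 = 3 - 166395 = -166392)
T(d) = -552 (T(d) = 4*(-138) = -552)
(Y - 55082) + T(-139) = (-166392 - 55082) - 552 = -221474 - 552 = -222026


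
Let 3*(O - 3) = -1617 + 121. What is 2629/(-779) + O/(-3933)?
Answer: -82718/25461 ≈ -3.2488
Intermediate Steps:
O = -1487/3 (O = 3 + (-1617 + 121)/3 = 3 + (⅓)*(-1496) = 3 - 1496/3 = -1487/3 ≈ -495.67)
2629/(-779) + O/(-3933) = 2629/(-779) - 1487/3/(-3933) = 2629*(-1/779) - 1487/3*(-1/3933) = -2629/779 + 1487/11799 = -82718/25461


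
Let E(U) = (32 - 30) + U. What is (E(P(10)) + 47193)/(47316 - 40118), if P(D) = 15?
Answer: 23605/3599 ≈ 6.5588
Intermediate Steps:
E(U) = 2 + U
(E(P(10)) + 47193)/(47316 - 40118) = ((2 + 15) + 47193)/(47316 - 40118) = (17 + 47193)/7198 = 47210*(1/7198) = 23605/3599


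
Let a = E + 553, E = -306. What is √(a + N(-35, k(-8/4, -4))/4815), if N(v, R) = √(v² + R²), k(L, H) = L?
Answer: √(636278175 + 535*√1229)/1605 ≈ 15.716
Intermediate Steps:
N(v, R) = √(R² + v²)
a = 247 (a = -306 + 553 = 247)
√(a + N(-35, k(-8/4, -4))/4815) = √(247 + √((-8/4)² + (-35)²)/4815) = √(247 + √((-8*¼)² + 1225)*(1/4815)) = √(247 + √((-2)² + 1225)*(1/4815)) = √(247 + √(4 + 1225)*(1/4815)) = √(247 + √1229*(1/4815)) = √(247 + √1229/4815)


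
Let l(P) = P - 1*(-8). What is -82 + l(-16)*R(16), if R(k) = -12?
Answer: 14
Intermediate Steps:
l(P) = 8 + P (l(P) = P + 8 = 8 + P)
-82 + l(-16)*R(16) = -82 + (8 - 16)*(-12) = -82 - 8*(-12) = -82 + 96 = 14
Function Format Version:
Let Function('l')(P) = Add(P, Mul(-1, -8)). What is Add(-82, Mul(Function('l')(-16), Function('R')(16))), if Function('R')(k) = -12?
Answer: 14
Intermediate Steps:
Function('l')(P) = Add(8, P) (Function('l')(P) = Add(P, 8) = Add(8, P))
Add(-82, Mul(Function('l')(-16), Function('R')(16))) = Add(-82, Mul(Add(8, -16), -12)) = Add(-82, Mul(-8, -12)) = Add(-82, 96) = 14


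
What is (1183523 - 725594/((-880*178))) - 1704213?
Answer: -40780078003/78320 ≈ -5.2069e+5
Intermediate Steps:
(1183523 - 725594/((-880*178))) - 1704213 = (1183523 - 725594/(-156640)) - 1704213 = (1183523 - 725594*(-1/156640)) - 1704213 = (1183523 + 362797/78320) - 1704213 = 92693884157/78320 - 1704213 = -40780078003/78320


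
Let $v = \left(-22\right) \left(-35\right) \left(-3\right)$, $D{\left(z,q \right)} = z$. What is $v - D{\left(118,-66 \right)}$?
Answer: $-2428$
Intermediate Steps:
$v = -2310$ ($v = 770 \left(-3\right) = -2310$)
$v - D{\left(118,-66 \right)} = -2310 - 118 = -2428$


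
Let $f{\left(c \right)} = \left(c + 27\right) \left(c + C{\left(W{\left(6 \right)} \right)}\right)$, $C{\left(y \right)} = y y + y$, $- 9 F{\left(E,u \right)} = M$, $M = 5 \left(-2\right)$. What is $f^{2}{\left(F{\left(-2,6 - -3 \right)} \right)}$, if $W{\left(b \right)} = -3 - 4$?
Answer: $\frac{9636170896}{6561} \approx 1.4687 \cdot 10^{6}$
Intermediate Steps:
$M = -10$
$F{\left(E,u \right)} = \frac{10}{9}$ ($F{\left(E,u \right)} = \left(- \frac{1}{9}\right) \left(-10\right) = \frac{10}{9}$)
$W{\left(b \right)} = -7$ ($W{\left(b \right)} = -3 - 4 = -7$)
$C{\left(y \right)} = y + y^{2}$ ($C{\left(y \right)} = y^{2} + y = y + y^{2}$)
$f{\left(c \right)} = \left(27 + c\right) \left(42 + c\right)$ ($f{\left(c \right)} = \left(c + 27\right) \left(c - 7 \left(1 - 7\right)\right) = \left(27 + c\right) \left(c - -42\right) = \left(27 + c\right) \left(c + 42\right) = \left(27 + c\right) \left(42 + c\right)$)
$f^{2}{\left(F{\left(-2,6 - -3 \right)} \right)} = \left(1134 + \left(\frac{10}{9}\right)^{2} + 69 \cdot \frac{10}{9}\right)^{2} = \left(1134 + \frac{100}{81} + \frac{230}{3}\right)^{2} = \left(\frac{98164}{81}\right)^{2} = \frac{9636170896}{6561}$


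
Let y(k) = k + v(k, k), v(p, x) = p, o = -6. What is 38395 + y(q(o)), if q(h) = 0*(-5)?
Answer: 38395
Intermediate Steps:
q(h) = 0
y(k) = 2*k (y(k) = k + k = 2*k)
38395 + y(q(o)) = 38395 + 2*0 = 38395 + 0 = 38395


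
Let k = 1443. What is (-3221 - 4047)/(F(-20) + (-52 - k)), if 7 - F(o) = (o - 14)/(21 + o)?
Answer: 3634/727 ≈ 4.9986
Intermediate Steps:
F(o) = 7 - (-14 + o)/(21 + o) (F(o) = 7 - (o - 14)/(21 + o) = 7 - (-14 + o)/(21 + o))
(-3221 - 4047)/(F(-20) + (-52 - k)) = (-3221 - 4047)/((161 + 6*(-20))/(21 - 20) + (-52 - 1*1443)) = -7268/((161 - 120)/1 + (-52 - 1443)) = -7268/(1*41 - 1495) = -7268/(41 - 1495) = -7268/(-1454) = -7268*(-1/1454) = 3634/727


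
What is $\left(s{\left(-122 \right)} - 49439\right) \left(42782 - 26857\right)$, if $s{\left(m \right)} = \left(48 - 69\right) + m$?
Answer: $-789593350$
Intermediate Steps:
$s{\left(m \right)} = -21 + m$
$\left(s{\left(-122 \right)} - 49439\right) \left(42782 - 26857\right) = \left(\left(-21 - 122\right) - 49439\right) \left(42782 - 26857\right) = \left(-143 - 49439\right) \left(42782 - 26857\right) = - 49582 \left(42782 - 26857\right) = \left(-49582\right) 15925 = -789593350$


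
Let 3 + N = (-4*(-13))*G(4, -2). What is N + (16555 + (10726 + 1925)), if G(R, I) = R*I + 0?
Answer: 28787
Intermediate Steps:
G(R, I) = I*R (G(R, I) = I*R + 0 = I*R)
N = -419 (N = -3 + (-4*(-13))*(-2*4) = -3 + 52*(-8) = -3 - 416 = -419)
N + (16555 + (10726 + 1925)) = -419 + (16555 + (10726 + 1925)) = -419 + (16555 + 12651) = -419 + 29206 = 28787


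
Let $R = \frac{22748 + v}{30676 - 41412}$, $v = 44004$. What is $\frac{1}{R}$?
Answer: $- \frac{671}{4172} \approx -0.16083$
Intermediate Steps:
$R = - \frac{4172}{671}$ ($R = \frac{22748 + 44004}{30676 - 41412} = \frac{66752}{-10736} = 66752 \left(- \frac{1}{10736}\right) = - \frac{4172}{671} \approx -6.2176$)
$\frac{1}{R} = \frac{1}{- \frac{4172}{671}} = - \frac{671}{4172}$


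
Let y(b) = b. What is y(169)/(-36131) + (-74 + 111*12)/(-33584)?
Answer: -25564247/606711752 ≈ -0.042136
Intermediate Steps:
y(169)/(-36131) + (-74 + 111*12)/(-33584) = 169/(-36131) + (-74 + 111*12)/(-33584) = 169*(-1/36131) + (-74 + 1332)*(-1/33584) = -169/36131 + 1258*(-1/33584) = -169/36131 - 629/16792 = -25564247/606711752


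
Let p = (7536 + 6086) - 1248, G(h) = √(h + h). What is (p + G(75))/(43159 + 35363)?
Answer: 269/1707 + 5*√6/78522 ≈ 0.15774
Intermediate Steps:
G(h) = √2*√h (G(h) = √(2*h) = √2*√h)
p = 12374 (p = 13622 - 1248 = 12374)
(p + G(75))/(43159 + 35363) = (12374 + √2*√75)/(43159 + 35363) = (12374 + √2*(5*√3))/78522 = (12374 + 5*√6)*(1/78522) = 269/1707 + 5*√6/78522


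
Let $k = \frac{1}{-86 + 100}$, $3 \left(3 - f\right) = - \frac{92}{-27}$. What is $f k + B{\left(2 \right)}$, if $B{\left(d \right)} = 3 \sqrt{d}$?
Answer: $\frac{151}{1134} + 3 \sqrt{2} \approx 4.3758$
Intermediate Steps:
$f = \frac{151}{81}$ ($f = 3 - \frac{\left(-92\right) \frac{1}{-27}}{3} = 3 - \frac{\left(-92\right) \left(- \frac{1}{27}\right)}{3} = 3 - \frac{92}{81} = \frac{151}{81} \approx 1.8642$)
$k = \frac{1}{14} \approx 0.071429$
$f k + B{\left(2 \right)} = \frac{151}{81} \cdot \frac{1}{14} + 3 \sqrt{2} = \frac{151}{1134} + 3 \sqrt{2}$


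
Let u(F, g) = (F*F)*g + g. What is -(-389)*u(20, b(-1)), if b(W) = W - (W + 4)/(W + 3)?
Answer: -779945/2 ≈ -3.8997e+5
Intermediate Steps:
b(W) = W - (4 + W)/(3 + W)
u(F, g) = g + g*F² (u(F, g) = F²*g + g = g*F² + g = g + g*F²)
-(-389)*u(20, b(-1)) = -(-389)*((-4 + (-1)² + 2*(-1))/(3 - 1))*(1 + 20²) = -(-389)*((-4 + 1 - 2)/2)*(1 + 400) = -(-389)*((½)*(-5))*401 = -(-389)*(-5/2*401) = -(-389)*(-2005)/2 = -1*779945/2 = -779945/2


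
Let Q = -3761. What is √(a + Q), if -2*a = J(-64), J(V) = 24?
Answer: 7*I*√77 ≈ 61.425*I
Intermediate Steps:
a = -12 (a = -½*24 = -12)
√(a + Q) = √(-12 - 3761) = √(-3773) = 7*I*√77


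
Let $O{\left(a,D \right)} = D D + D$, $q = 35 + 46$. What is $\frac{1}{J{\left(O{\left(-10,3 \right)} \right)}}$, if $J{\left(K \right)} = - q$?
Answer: $- \frac{1}{81} \approx -0.012346$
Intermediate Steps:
$q = 81$
$O{\left(a,D \right)} = D + D^{2}$ ($O{\left(a,D \right)} = D^{2} + D = D + D^{2}$)
$J{\left(K \right)} = -81$ ($J{\left(K \right)} = \left(-1\right) 81 = -81$)
$\frac{1}{J{\left(O{\left(-10,3 \right)} \right)}} = \frac{1}{-81} = - \frac{1}{81}$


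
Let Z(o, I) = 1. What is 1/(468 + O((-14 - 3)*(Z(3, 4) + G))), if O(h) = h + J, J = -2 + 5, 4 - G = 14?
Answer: 1/624 ≈ 0.0016026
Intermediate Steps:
G = -10 (G = 4 - 1*14 = 4 - 14 = -10)
J = 3
O(h) = 3 + h (O(h) = h + 3 = 3 + h)
1/(468 + O((-14 - 3)*(Z(3, 4) + G))) = 1/(468 + (3 + (-14 - 3)*(1 - 10))) = 1/(468 + (3 - 17*(-9))) = 1/(468 + (3 + 153)) = 1/(468 + 156) = 1/624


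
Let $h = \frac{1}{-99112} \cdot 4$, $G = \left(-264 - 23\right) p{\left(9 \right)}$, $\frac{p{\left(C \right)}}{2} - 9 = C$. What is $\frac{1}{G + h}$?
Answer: $- \frac{24778}{256006297} \approx -9.6787 \cdot 10^{-5}$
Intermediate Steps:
$p{\left(C \right)} = 18 + 2 C$
$G = -10332$ ($G = \left(-264 - 23\right) \left(18 + 2 \cdot 9\right) = - 287 \left(18 + 18\right) = \left(-287\right) 36 = -10332$)
$h = - \frac{1}{24778}$ ($h = \left(- \frac{1}{99112}\right) 4 = - \frac{1}{24778} \approx -4.0358 \cdot 10^{-5}$)
$\frac{1}{G + h} = \frac{1}{-10332 - \frac{1}{24778}} = \frac{1}{- \frac{256006297}{24778}} = - \frac{24778}{256006297}$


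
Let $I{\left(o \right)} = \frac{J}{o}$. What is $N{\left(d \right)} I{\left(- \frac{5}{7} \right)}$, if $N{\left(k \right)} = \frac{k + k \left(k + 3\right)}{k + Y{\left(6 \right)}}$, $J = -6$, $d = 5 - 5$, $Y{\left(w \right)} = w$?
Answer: $0$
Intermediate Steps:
$d = 0$
$N{\left(k \right)} = \frac{k + k \left(3 + k\right)}{6 + k}$ ($N{\left(k \right)} = \frac{k + k \left(k + 3\right)}{k + 6} = \frac{k + k \left(3 + k\right)}{6 + k}$)
$I{\left(o \right)} = - \frac{6}{o}$
$N{\left(d \right)} I{\left(- \frac{5}{7} \right)} = \frac{0 \left(4 + 0\right)}{6 + 0} \left(- \frac{6}{\left(-5\right) \frac{1}{7}}\right) = 0 \cdot \frac{1}{6} \cdot 4 \left(- \frac{6}{\left(-5\right) \frac{1}{7}}\right) = 0 \cdot \frac{1}{6} \cdot 4 \left(- \frac{6}{- \frac{5}{7}}\right) = 0 \left(\left(-6\right) \left(- \frac{7}{5}\right)\right) = 0 \cdot \frac{42}{5} = 0$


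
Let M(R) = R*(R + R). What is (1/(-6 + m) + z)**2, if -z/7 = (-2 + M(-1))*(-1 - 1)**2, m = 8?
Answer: 1/4 ≈ 0.25000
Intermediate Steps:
M(R) = 2*R**2 (M(R) = R*(2*R) = 2*R**2)
z = 0 (z = -7*(-2 + 2*(-1)**2)*(-1 - 1)**2 = -7*(-2 + 2*1)*(-2)**2 = -7*(-2 + 2)*4 = -0*4 = -7*0 = 0)
(1/(-6 + m) + z)**2 = (1/(-6 + 8) + 0)**2 = (1/2 + 0)**2 = (1/2)**2 = 1/4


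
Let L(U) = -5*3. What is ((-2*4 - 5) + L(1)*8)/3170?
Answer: -133/3170 ≈ -0.041956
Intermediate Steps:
L(U) = -15
((-2*4 - 5) + L(1)*8)/3170 = ((-2*4 - 5) - 15*8)/3170 = ((-8 - 5) - 120)*(1/3170) = (-13 - 120)*(1/3170) = -133*1/3170 = -133/3170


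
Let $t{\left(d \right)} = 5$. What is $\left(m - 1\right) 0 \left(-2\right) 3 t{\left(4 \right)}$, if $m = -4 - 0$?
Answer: $0$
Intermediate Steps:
$m = -4$ ($m = -4 + 0 = -4$)
$\left(m - 1\right) 0 \left(-2\right) 3 t{\left(4 \right)} = \left(-4 - 1\right) 0 \left(-2\right) 3 \cdot 5 = - 5 \cdot 0 \cdot 3 \cdot 5 = \left(-5\right) 0 \cdot 5 = 0 \cdot 5 = 0$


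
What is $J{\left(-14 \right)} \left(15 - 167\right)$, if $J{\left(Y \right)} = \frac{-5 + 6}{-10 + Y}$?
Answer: $\frac{19}{3} \approx 6.3333$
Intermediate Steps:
$J{\left(Y \right)} = \frac{1}{-10 + Y}$ ($J{\left(Y \right)} = 1 \frac{1}{-10 + Y} = \frac{1}{-10 + Y}$)
$J{\left(-14 \right)} \left(15 - 167\right) = \frac{15 - 167}{-10 - 14} = \frac{1}{-24} \left(-152\right) = \left(- \frac{1}{24}\right) \left(-152\right) = \frac{19}{3}$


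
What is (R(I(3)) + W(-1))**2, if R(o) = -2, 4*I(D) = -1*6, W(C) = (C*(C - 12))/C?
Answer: 225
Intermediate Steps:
W(C) = -12 + C (W(C) = (C*(-12 + C))/C = -12 + C)
I(D) = -3/2 (I(D) = (-1*6)/4 = (1/4)*(-6) = -3/2)
(R(I(3)) + W(-1))**2 = (-2 + (-12 - 1))**2 = (-2 - 13)**2 = (-15)**2 = 225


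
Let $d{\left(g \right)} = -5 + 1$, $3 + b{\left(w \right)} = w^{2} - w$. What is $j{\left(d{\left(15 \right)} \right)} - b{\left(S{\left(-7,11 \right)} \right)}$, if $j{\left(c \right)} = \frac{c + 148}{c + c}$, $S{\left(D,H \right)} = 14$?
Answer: $-197$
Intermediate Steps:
$b{\left(w \right)} = -3 + w^{2} - w$ ($b{\left(w \right)} = -3 + \left(w^{2} - w\right) = -3 + w^{2} - w$)
$d{\left(g \right)} = -4$
$j{\left(c \right)} = \frac{148 + c}{2 c}$
$j{\left(d{\left(15 \right)} \right)} - b{\left(S{\left(-7,11 \right)} \right)} = \frac{148 - 4}{2 \left(-4\right)} - \left(-3 + 14^{2} - 14\right) = \frac{1}{2} \left(- \frac{1}{4}\right) 144 - \left(-3 + 196 - 14\right) = -18 - 179 = -197$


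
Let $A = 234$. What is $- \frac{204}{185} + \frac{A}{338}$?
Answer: $- \frac{987}{2405} \approx -0.4104$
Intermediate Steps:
$- \frac{204}{185} + \frac{A}{338} = - \frac{204}{185} + \frac{234}{338} = \left(-204\right) \frac{1}{185} + 234 \cdot \frac{1}{338} = - \frac{204}{185} + \frac{9}{13} = - \frac{987}{2405}$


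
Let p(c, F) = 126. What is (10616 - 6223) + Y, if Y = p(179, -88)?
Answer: 4519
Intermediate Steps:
Y = 126
(10616 - 6223) + Y = (10616 - 6223) + 126 = 4393 + 126 = 4519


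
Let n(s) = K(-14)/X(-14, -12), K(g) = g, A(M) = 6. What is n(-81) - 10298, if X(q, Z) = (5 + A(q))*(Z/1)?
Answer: -679661/66 ≈ -10298.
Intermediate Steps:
X(q, Z) = 11*Z (X(q, Z) = (5 + 6)*(Z/1) = 11*(Z*1) = 11*Z)
n(s) = 7/66 (n(s) = -14/(11*(-12)) = -14/(-132) = -14*(-1/132) = 7/66)
n(-81) - 10298 = 7/66 - 10298 = -679661/66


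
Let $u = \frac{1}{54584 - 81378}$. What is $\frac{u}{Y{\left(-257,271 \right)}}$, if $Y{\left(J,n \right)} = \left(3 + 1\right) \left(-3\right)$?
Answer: $\frac{1}{321528} \approx 3.1101 \cdot 10^{-6}$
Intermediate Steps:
$Y{\left(J,n \right)} = -12$ ($Y{\left(J,n \right)} = 4 \left(-3\right) = -12$)
$u = - \frac{1}{26794}$ ($u = \frac{1}{-26794} = - \frac{1}{26794} \approx -3.7322 \cdot 10^{-5}$)
$\frac{u}{Y{\left(-257,271 \right)}} = - \frac{1}{26794 \left(-12\right)} = \left(- \frac{1}{26794}\right) \left(- \frac{1}{12}\right) = \frac{1}{321528}$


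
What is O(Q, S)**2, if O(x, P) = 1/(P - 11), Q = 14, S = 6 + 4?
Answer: 1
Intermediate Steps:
S = 10
O(x, P) = 1/(-11 + P)
O(Q, S)**2 = (1/(-11 + 10))**2 = (1/(-1))**2 = (-1)**2 = 1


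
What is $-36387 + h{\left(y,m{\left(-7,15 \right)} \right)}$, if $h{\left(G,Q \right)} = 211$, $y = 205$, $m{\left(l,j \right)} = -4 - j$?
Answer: $-36176$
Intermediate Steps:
$-36387 + h{\left(y,m{\left(-7,15 \right)} \right)} = -36387 + 211 = -36176$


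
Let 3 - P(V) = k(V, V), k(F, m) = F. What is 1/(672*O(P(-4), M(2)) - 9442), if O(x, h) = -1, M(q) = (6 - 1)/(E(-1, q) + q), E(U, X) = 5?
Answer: -1/10114 ≈ -9.8873e-5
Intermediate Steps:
P(V) = 3 - V
M(q) = 5/(5 + q) (M(q) = (6 - 1)/(5 + q) = 5/(5 + q))
1/(672*O(P(-4), M(2)) - 9442) = 1/(672*(-1) - 9442) = 1/(-672 - 9442) = 1/(-10114) = -1/10114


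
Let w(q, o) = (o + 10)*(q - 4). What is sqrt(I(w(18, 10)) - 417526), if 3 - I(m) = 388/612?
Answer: 38*I*sqrt(752063)/51 ≈ 646.16*I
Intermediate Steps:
w(q, o) = (-4 + q)*(10 + o) (w(q, o) = (10 + o)*(-4 + q) = (-4 + q)*(10 + o))
I(m) = 362/153 (I(m) = 3 - 388/612 = 3 - 1*97/153 = 3 - 97/153 = 362/153)
sqrt(I(w(18, 10)) - 417526) = sqrt(362/153 - 417526) = sqrt(-63881116/153) = 38*I*sqrt(752063)/51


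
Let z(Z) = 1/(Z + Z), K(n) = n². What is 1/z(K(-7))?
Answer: 98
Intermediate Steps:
z(Z) = 1/(2*Z)
1/z(K(-7)) = 1/(1/(2*((-7)²))) = 1/((½)/49) = 1/((½)*(1/49)) = 1/(1/98) = 98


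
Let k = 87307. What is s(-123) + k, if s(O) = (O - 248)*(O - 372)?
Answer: 270952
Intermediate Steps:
s(O) = (-372 + O)*(-248 + O) (s(O) = (-248 + O)*(-372 + O) = (-372 + O)*(-248 + O))
s(-123) + k = (92256 + (-123)² - 620*(-123)) + 87307 = (92256 + 15129 + 76260) + 87307 = 183645 + 87307 = 270952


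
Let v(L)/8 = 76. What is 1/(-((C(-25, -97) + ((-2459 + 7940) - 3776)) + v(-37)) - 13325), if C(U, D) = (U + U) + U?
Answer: -1/15563 ≈ -6.4255e-5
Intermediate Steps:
C(U, D) = 3*U (C(U, D) = 2*U + U = 3*U)
v(L) = 608 (v(L) = 8*76 = 608)
1/(-((C(-25, -97) + ((-2459 + 7940) - 3776)) + v(-37)) - 13325) = 1/(-((3*(-25) + ((-2459 + 7940) - 3776)) + 608) - 13325) = 1/(-((-75 + (5481 - 3776)) + 608) - 13325) = 1/(-((-75 + 1705) + 608) - 13325) = 1/(-(1630 + 608) - 13325) = 1/(-1*2238 - 13325) = 1/(-2238 - 13325) = 1/(-15563) = -1/15563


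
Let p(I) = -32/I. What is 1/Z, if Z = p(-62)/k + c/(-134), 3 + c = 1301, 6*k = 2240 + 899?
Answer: -6519703/63147109 ≈ -0.10325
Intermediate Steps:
k = 3139/6 (k = (2240 + 899)/6 = (1/6)*3139 = 3139/6 ≈ 523.17)
c = 1298 (c = -3 + 1301 = 1298)
Z = -63147109/6519703 (Z = (-32/(-62))/(3139/6) + 1298/(-134) = -32*(-1/62)*(6/3139) + 1298*(-1/134) = (16/31)*(6/3139) - 649/67 = 96/97309 - 649/67 = -63147109/6519703 ≈ -9.6856)
1/Z = 1/(-63147109/6519703) = -6519703/63147109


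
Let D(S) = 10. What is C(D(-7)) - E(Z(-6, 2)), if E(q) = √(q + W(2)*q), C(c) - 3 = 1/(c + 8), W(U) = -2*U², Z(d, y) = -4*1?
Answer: 55/18 - 2*√7 ≈ -2.2359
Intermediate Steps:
Z(d, y) = -4
C(c) = 3 + 1/(8 + c) (C(c) = 3 + 1/(c + 8) = 3 + 1/(8 + c))
E(q) = √7*√(-q) (E(q) = √(q + (-2*2²)*q) = √(q + (-2*4)*q) = √(q - 8*q) = √(-7*q) = √7*√(-q))
C(D(-7)) - E(Z(-6, 2)) = (25 + 3*10)/(8 + 10) - √7*√(-1*(-4)) = (25 + 30)/18 - √7*√4 = (1/18)*55 - √7*2 = 55/18 - 2*√7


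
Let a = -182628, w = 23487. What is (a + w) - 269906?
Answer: -429047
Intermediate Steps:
(a + w) - 269906 = (-182628 + 23487) - 269906 = -159141 - 269906 = -429047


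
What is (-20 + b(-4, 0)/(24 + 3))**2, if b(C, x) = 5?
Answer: 286225/729 ≈ 392.63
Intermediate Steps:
(-20 + b(-4, 0)/(24 + 3))**2 = (-20 + 5/(24 + 3))**2 = (-20 + 5/27)**2 = (-535/27)**2 = 286225/729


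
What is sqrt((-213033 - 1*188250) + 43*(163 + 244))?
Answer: I*sqrt(383782) ≈ 619.5*I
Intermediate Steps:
sqrt((-213033 - 1*188250) + 43*(163 + 244)) = sqrt((-213033 - 188250) + 43*407) = sqrt(-401283 + 17501) = sqrt(-383782) = I*sqrt(383782)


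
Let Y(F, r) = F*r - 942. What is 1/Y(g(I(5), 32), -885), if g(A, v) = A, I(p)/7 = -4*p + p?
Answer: 1/91983 ≈ 1.0872e-5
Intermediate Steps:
I(p) = -21*p (I(p) = 7*(-4*p + p) = 7*(-3*p) = -21*p)
Y(F, r) = -942 + F*r
1/Y(g(I(5), 32), -885) = 1/(-942 - 21*5*(-885)) = 1/(-942 - 105*(-885)) = 1/(-942 + 92925) = 1/91983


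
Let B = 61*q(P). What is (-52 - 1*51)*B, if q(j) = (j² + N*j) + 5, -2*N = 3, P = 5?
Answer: -282735/2 ≈ -1.4137e+5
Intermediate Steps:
N = -3/2 (N = -½*3 = -3/2 ≈ -1.5000)
q(j) = 5 + j² - 3*j/2 (q(j) = (j² - 3*j/2) + 5 = 5 + j² - 3*j/2)
B = 2745/2 (B = 61*(5 + 5² - 3/2*5) = 61*(5 + 25 - 15/2) = 61*(45/2) = 2745/2 ≈ 1372.5)
(-52 - 1*51)*B = (-52 - 1*51)*(2745/2) = (-52 - 51)*(2745/2) = -103*2745/2 = -282735/2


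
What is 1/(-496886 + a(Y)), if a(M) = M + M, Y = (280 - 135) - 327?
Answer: -1/497250 ≈ -2.0111e-6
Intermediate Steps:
Y = -182 (Y = 145 - 327 = -182)
a(M) = 2*M
1/(-496886 + a(Y)) = 1/(-496886 + 2*(-182)) = 1/(-496886 - 364) = 1/(-497250) = -1/497250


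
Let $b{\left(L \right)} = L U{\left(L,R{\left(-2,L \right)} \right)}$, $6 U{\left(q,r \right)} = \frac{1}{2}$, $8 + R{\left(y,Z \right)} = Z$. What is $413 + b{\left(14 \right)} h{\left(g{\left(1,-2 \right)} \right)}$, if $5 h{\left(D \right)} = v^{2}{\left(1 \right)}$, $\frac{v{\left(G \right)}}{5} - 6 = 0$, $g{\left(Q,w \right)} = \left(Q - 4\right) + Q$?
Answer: $623$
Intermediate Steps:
$g{\left(Q,w \right)} = -4 + 2 Q$ ($g{\left(Q,w \right)} = \left(-4 + Q\right) + Q = -4 + 2 Q$)
$R{\left(y,Z \right)} = -8 + Z$
$v{\left(G \right)} = 30$ ($v{\left(G \right)} = 30 + 5 \cdot 0 = 30 + 0 = 30$)
$h{\left(D \right)} = 180$ ($h{\left(D \right)} = \frac{30^{2}}{5} = \frac{1}{5} \cdot 900 = 180$)
$U{\left(q,r \right)} = \frac{1}{12}$ ($U{\left(q,r \right)} = \frac{1}{6 \cdot 2} = \frac{1}{6} \cdot \frac{1}{2} = \frac{1}{12}$)
$b{\left(L \right)} = \frac{L}{12}$ ($b{\left(L \right)} = L \frac{1}{12} = \frac{L}{12}$)
$413 + b{\left(14 \right)} h{\left(g{\left(1,-2 \right)} \right)} = 413 + \frac{1}{12} \cdot 14 \cdot 180 = 413 + \frac{7}{6} \cdot 180 = 413 + 210 = 623$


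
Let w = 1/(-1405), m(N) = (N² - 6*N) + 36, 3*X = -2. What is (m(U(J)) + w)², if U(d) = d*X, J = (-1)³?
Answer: 168305883001/159896025 ≈ 1052.6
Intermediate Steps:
X = -⅔ (X = (⅓)*(-2) = -⅔ ≈ -0.66667)
J = -1
U(d) = -2*d/3 (U(d) = d*(-⅔) = -2*d/3)
m(N) = 36 + N² - 6*N
w = -1/1405 ≈ -0.00071174
(m(U(J)) + w)² = ((36 + (-⅔*(-1))² - (-4)*(-1)) - 1/1405)² = ((36 + (⅔)² - 6*⅔) - 1/1405)² = ((36 + 4/9 - 4) - 1/1405)² = (292/9 - 1/1405)² = (410251/12645)² = 168305883001/159896025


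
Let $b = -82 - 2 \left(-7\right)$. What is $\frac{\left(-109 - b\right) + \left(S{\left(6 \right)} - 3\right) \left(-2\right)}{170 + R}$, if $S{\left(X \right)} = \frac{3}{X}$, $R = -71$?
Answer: $- \frac{4}{11} \approx -0.36364$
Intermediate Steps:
$b = -68$ ($b = -82 - -14 = -82 + 14 = -68$)
$\frac{\left(-109 - b\right) + \left(S{\left(6 \right)} - 3\right) \left(-2\right)}{170 + R} = \frac{\left(-109 - -68\right) + \left(\frac{3}{6} - 3\right) \left(-2\right)}{170 - 71} = \frac{\left(-109 + 68\right) + \left(3 \cdot \frac{1}{6} - 3\right) \left(-2\right)}{99} = \left(-41 + \left(\frac{1}{2} - 3\right) \left(-2\right)\right) \frac{1}{99} = \left(-41 - -5\right) \frac{1}{99} = \left(-41 + 5\right) \frac{1}{99} = \left(-36\right) \frac{1}{99} = - \frac{4}{11}$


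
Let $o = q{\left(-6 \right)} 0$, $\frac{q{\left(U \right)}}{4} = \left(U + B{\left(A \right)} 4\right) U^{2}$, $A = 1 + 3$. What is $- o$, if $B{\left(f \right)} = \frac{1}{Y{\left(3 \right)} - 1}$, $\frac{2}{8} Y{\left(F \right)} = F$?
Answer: $0$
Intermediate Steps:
$Y{\left(F \right)} = 4 F$
$A = 4$
$B{\left(f \right)} = \frac{1}{11}$ ($B{\left(f \right)} = \frac{1}{4 \cdot 3 - 1} = \frac{1}{12 - 1} = \frac{1}{11}$)
$q{\left(U \right)} = 4 U^{2} \left(\frac{4}{11} + U\right)$ ($q{\left(U \right)} = 4 \left(U + \frac{1}{11} \cdot 4\right) U^{2} = 4 \left(U + \frac{4}{11}\right) U^{2} = 4 \left(\frac{4}{11} + U\right) U^{2} = 4 U^{2} \left(\frac{4}{11} + U\right)$)
$o = 0$ ($o = \left(-6\right)^{2} \left(\frac{16}{11} + 4 \left(-6\right)\right) 0 = 36 \left(\frac{16}{11} - 24\right) 0 = 36 \left(- \frac{248}{11}\right) 0 = \left(- \frac{8928}{11}\right) 0 = 0$)
$- o = \left(-1\right) 0 = 0$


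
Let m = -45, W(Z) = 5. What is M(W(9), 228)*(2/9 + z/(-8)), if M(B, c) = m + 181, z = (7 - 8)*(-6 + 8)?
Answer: 578/9 ≈ 64.222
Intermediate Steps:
z = -2 (z = -1*2 = -2)
M(B, c) = 136 (M(B, c) = -45 + 181 = 136)
M(W(9), 228)*(2/9 + z/(-8)) = 136*(2/9 - 2/(-8)) = 136*(2*(⅑) - 2*(-⅛)) = 136*(2/9 + ¼) = 136*(17/36) = 578/9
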